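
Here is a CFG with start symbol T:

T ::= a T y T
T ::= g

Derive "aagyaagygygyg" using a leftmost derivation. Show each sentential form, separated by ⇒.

T⇒aTyT⇒aaTyTyT⇒aagyTyT⇒aagyaTyTyT⇒aagyaaTyTyTyT⇒aagyaagyTyTyT⇒aagyaagygyTyT⇒aagyaagygygyT⇒aagyaagygygyg

T ⇒ aTyT   [T ::= a T y T]
aTyT ⇒ aaTyTyT   [T ::= a T y T]
aaTyTyT ⇒ aagyTyT   [T ::= g]
aagyTyT ⇒ aagyaTyTyT   [T ::= a T y T]
aagyaTyTyT ⇒ aagyaaTyTyTyT   [T ::= a T y T]
aagyaaTyTyTyT ⇒ aagyaagyTyTyT   [T ::= g]
aagyaagyTyTyT ⇒ aagyaagygyTyT   [T ::= g]
aagyaagygyTyT ⇒ aagyaagygygyT   [T ::= g]
aagyaagygygyT ⇒ aagyaagygygyg   [T ::= g]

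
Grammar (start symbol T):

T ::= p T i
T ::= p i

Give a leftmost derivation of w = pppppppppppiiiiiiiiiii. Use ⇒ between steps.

T ⇒ pTi ⇒ ppTii ⇒ pppTiii ⇒ ppppTiiii ⇒ pppppTiiiii ⇒ ppppppTiiiiii ⇒ pppppppTiiiiiii ⇒ ppppppppTiiiiiiii ⇒ pppppppppTiiiiiiiii ⇒ ppppppppppTiiiiiiiiii ⇒ pppppppppppiiiiiiiiiii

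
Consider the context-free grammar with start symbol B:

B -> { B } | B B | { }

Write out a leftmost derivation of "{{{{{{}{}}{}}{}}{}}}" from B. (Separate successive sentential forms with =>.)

B => {B}   [B -> { B }]
{B} => {{B}}   [B -> { B }]
{{B}} => {{BB}}   [B -> B B]
{{BB}} => {{{B}B}}   [B -> { B }]
{{{B}B}} => {{{BB}B}}   [B -> B B]
{{{BB}B}} => {{{{B}B}B}}   [B -> { B }]
{{{{B}B}B}} => {{{{BB}B}B}}   [B -> B B]
{{{{BB}B}B}} => {{{{{B}B}B}B}}   [B -> { B }]
{{{{{B}B}B}B}} => {{{{{BB}B}B}B}}   [B -> B B]
{{{{{BB}B}B}B}} => {{{{{{}B}B}B}B}}   [B -> { }]
{{{{{{}B}B}B}B}} => {{{{{{}{}}B}B}B}}   [B -> { }]
{{{{{{}{}}B}B}B}} => {{{{{{}{}}{}}B}B}}   [B -> { }]
{{{{{{}{}}{}}B}B}} => {{{{{{}{}}{}}{}}B}}   [B -> { }]
{{{{{{}{}}{}}{}}B}} => {{{{{{}{}}{}}{}}{}}}   [B -> { }]

B => {B} => {{B}} => {{BB}} => {{{B}B}} => {{{BB}B}} => {{{{B}B}B}} => {{{{BB}B}B}} => {{{{{B}B}B}B}} => {{{{{BB}B}B}B}} => {{{{{{}B}B}B}B}} => {{{{{{}{}}B}B}B}} => {{{{{{}{}}{}}B}B}} => {{{{{{}{}}{}}{}}B}} => {{{{{{}{}}{}}{}}{}}}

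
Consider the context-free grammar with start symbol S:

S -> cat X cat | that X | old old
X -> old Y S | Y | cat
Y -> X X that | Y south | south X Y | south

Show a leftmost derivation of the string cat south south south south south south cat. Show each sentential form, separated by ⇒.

S ⇒ cat X cat ⇒ cat Y cat ⇒ cat south X Y cat ⇒ cat south Y Y cat ⇒ cat south south Y cat ⇒ cat south south south X Y cat ⇒ cat south south south Y Y cat ⇒ cat south south south Y south Y cat ⇒ cat south south south south south Y cat ⇒ cat south south south south south south cat

S ⇒ cat X cat   [S -> cat X cat]
cat X cat ⇒ cat Y cat   [X -> Y]
cat Y cat ⇒ cat south X Y cat   [Y -> south X Y]
cat south X Y cat ⇒ cat south Y Y cat   [X -> Y]
cat south Y Y cat ⇒ cat south south Y cat   [Y -> south]
cat south south Y cat ⇒ cat south south south X Y cat   [Y -> south X Y]
cat south south south X Y cat ⇒ cat south south south Y Y cat   [X -> Y]
cat south south south Y Y cat ⇒ cat south south south Y south Y cat   [Y -> Y south]
cat south south south Y south Y cat ⇒ cat south south south south south Y cat   [Y -> south]
cat south south south south south Y cat ⇒ cat south south south south south south cat   [Y -> south]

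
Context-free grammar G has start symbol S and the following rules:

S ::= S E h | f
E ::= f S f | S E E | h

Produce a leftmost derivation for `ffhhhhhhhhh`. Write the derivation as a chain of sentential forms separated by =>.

S => SEh   [S ::= S E h]
SEh => SEhEh   [S ::= S E h]
SEhEh => SEhEhEh   [S ::= S E h]
SEhEhEh => SEhEhEhEh   [S ::= S E h]
SEhEhEhEh => fEhEhEhEh   [S ::= f]
fEhEhEhEh => fSEEhEhEhEh   [E ::= S E E]
fSEEhEhEhEh => ffEEhEhEhEh   [S ::= f]
ffEEhEhEhEh => ffhEhEhEhEh   [E ::= h]
ffhEhEhEhEh => ffhhhEhEhEh   [E ::= h]
ffhhhEhEhEh => ffhhhhhEhEh   [E ::= h]
ffhhhhhEhEh => ffhhhhhhhEh   [E ::= h]
ffhhhhhhhEh => ffhhhhhhhhh   [E ::= h]

S => SEh => SEhEh => SEhEhEh => SEhEhEhEh => fEhEhEhEh => fSEEhEhEhEh => ffEEhEhEhEh => ffhEhEhEhEh => ffhhhEhEhEh => ffhhhhhEhEh => ffhhhhhhhEh => ffhhhhhhhhh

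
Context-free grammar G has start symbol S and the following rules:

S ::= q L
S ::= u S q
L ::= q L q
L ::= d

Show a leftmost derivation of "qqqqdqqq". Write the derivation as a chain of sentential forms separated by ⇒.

S ⇒ qL   [S ::= q L]
qL ⇒ qqLq   [L ::= q L q]
qqLq ⇒ qqqLqq   [L ::= q L q]
qqqLqq ⇒ qqqqLqqq   [L ::= q L q]
qqqqLqqq ⇒ qqqqdqqq   [L ::= d]

S⇒qL⇒qqLq⇒qqqLqq⇒qqqqLqqq⇒qqqqdqqq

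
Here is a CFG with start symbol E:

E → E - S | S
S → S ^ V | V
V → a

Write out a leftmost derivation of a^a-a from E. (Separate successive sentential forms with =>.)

E => E-S   [E → E - S]
E-S => S-S   [E → S]
S-S => S^V-S   [S → S ^ V]
S^V-S => V^V-S   [S → V]
V^V-S => a^V-S   [V → a]
a^V-S => a^a-S   [V → a]
a^a-S => a^a-V   [S → V]
a^a-V => a^a-a   [V → a]

E => E-S => S-S => S^V-S => V^V-S => a^V-S => a^a-S => a^a-V => a^a-a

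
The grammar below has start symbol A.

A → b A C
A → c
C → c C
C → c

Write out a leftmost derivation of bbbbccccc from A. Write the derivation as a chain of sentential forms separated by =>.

A=>bAC=>bbACC=>bbbACCC=>bbbbACCCC=>bbbbcCCCC=>bbbbccCCC=>bbbbcccCC=>bbbbccccC=>bbbbccccc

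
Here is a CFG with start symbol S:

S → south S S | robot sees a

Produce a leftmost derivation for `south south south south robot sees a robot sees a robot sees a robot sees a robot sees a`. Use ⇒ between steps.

S ⇒ south S S   [S → south S S]
south S S ⇒ south south S S S   [S → south S S]
south south S S S ⇒ south south south S S S S   [S → south S S]
south south south S S S S ⇒ south south south south S S S S S   [S → south S S]
south south south south S S S S S ⇒ south south south south robot sees a S S S S   [S → robot sees a]
south south south south robot sees a S S S S ⇒ south south south south robot sees a robot sees a S S S   [S → robot sees a]
south south south south robot sees a robot sees a S S S ⇒ south south south south robot sees a robot sees a robot sees a S S   [S → robot sees a]
south south south south robot sees a robot sees a robot sees a S S ⇒ south south south south robot sees a robot sees a robot sees a robot sees a S   [S → robot sees a]
south south south south robot sees a robot sees a robot sees a robot sees a S ⇒ south south south south robot sees a robot sees a robot sees a robot sees a robot sees a   [S → robot sees a]

S ⇒ south S S ⇒ south south S S S ⇒ south south south S S S S ⇒ south south south south S S S S S ⇒ south south south south robot sees a S S S S ⇒ south south south south robot sees a robot sees a S S S ⇒ south south south south robot sees a robot sees a robot sees a S S ⇒ south south south south robot sees a robot sees a robot sees a robot sees a S ⇒ south south south south robot sees a robot sees a robot sees a robot sees a robot sees a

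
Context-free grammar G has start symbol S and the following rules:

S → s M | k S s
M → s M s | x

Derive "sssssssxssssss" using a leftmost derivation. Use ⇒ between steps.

S ⇒ sM   [S → s M]
sM ⇒ ssMs   [M → s M s]
ssMs ⇒ sssMss   [M → s M s]
sssMss ⇒ ssssMsss   [M → s M s]
ssssMsss ⇒ sssssMssss   [M → s M s]
sssssMssss ⇒ ssssssMsssss   [M → s M s]
ssssssMsssss ⇒ sssssssMssssss   [M → s M s]
sssssssMssssss ⇒ sssssssxssssss   [M → x]

S⇒sM⇒ssMs⇒sssMss⇒ssssMsss⇒sssssMssss⇒ssssssMsssss⇒sssssssMssssss⇒sssssssxssssss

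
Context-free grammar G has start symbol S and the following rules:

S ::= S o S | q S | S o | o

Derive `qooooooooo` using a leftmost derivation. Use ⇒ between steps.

S⇒SoS⇒SoSoS⇒SooSoS⇒SoooSoS⇒qSoooSoS⇒qSoSoooSoS⇒qooSoooSoS⇒qooooooSoS⇒qooooooooS⇒qooooooooo

S ⇒ SoS   [S ::= S o S]
SoS ⇒ SoSoS   [S ::= S o S]
SoSoS ⇒ SooSoS   [S ::= S o]
SooSoS ⇒ SoooSoS   [S ::= S o]
SoooSoS ⇒ qSoooSoS   [S ::= q S]
qSoooSoS ⇒ qSoSoooSoS   [S ::= S o S]
qSoSoooSoS ⇒ qooSoooSoS   [S ::= o]
qooSoooSoS ⇒ qooooooSoS   [S ::= o]
qooooooSoS ⇒ qooooooooS   [S ::= o]
qooooooooS ⇒ qooooooooo   [S ::= o]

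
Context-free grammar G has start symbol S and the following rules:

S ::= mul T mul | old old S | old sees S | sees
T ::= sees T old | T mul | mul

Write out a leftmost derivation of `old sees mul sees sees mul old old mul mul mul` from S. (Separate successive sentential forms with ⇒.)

S ⇒ old sees S ⇒ old sees mul T mul ⇒ old sees mul T mul mul ⇒ old sees mul T mul mul mul ⇒ old sees mul sees T old mul mul mul ⇒ old sees mul sees sees T old old mul mul mul ⇒ old sees mul sees sees mul old old mul mul mul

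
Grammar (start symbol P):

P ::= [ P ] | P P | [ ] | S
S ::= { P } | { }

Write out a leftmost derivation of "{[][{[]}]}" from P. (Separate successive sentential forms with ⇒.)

P ⇒ S ⇒ {P} ⇒ {PP} ⇒ {[]P} ⇒ {[][P]} ⇒ {[][S]} ⇒ {[][{P}]} ⇒ {[][{[]}]}

P ⇒ S   [P ::= S]
S ⇒ {P}   [S ::= { P }]
{P} ⇒ {PP}   [P ::= P P]
{PP} ⇒ {[]P}   [P ::= [ ]]
{[]P} ⇒ {[][P]}   [P ::= [ P ]]
{[][P]} ⇒ {[][S]}   [P ::= S]
{[][S]} ⇒ {[][{P}]}   [S ::= { P }]
{[][{P}]} ⇒ {[][{[]}]}   [P ::= [ ]]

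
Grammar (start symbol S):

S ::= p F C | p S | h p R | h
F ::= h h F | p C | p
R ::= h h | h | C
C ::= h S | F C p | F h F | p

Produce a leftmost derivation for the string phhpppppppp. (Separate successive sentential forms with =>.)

S => pFC => phhFC => phhpCC => phhpFCpC => phhppCCpC => phhppFCpCpC => phhpppCpCpC => phhpppppCpC => phhpppppppC => phhpppppppp

S => pFC   [S ::= p F C]
pFC => phhFC   [F ::= h h F]
phhFC => phhpCC   [F ::= p C]
phhpCC => phhpFCpC   [C ::= F C p]
phhpFCpC => phhppCCpC   [F ::= p C]
phhppCCpC => phhppFCpCpC   [C ::= F C p]
phhppFCpCpC => phhpppCpCpC   [F ::= p]
phhpppCpCpC => phhpppppCpC   [C ::= p]
phhpppppCpC => phhpppppppC   [C ::= p]
phhpppppppC => phhpppppppp   [C ::= p]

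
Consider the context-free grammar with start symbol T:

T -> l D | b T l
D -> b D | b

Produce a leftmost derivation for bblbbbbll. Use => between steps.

T => bTl   [T -> b T l]
bTl => bbTll   [T -> b T l]
bbTll => bblDll   [T -> l D]
bblDll => bblbDll   [D -> b D]
bblbDll => bblbbDll   [D -> b D]
bblbbDll => bblbbbDll   [D -> b D]
bblbbbDll => bblbbbbll   [D -> b]

T=>bTl=>bbTll=>bblDll=>bblbDll=>bblbbDll=>bblbbbDll=>bblbbbbll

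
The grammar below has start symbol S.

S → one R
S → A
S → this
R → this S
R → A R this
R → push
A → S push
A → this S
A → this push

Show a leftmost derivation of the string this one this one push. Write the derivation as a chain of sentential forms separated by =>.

S => A   [S → A]
A => this S   [A → this S]
this S => this one R   [S → one R]
this one R => this one this S   [R → this S]
this one this S => this one this one R   [S → one R]
this one this one R => this one this one push   [R → push]

S => A => this S => this one R => this one this S => this one this one R => this one this one push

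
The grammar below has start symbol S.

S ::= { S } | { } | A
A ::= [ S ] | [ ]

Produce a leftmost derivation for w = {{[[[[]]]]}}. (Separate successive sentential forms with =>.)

S => {S} => {{S}} => {{A}} => {{[S]}} => {{[A]}} => {{[[S]]}} => {{[[A]]}} => {{[[[S]]]}} => {{[[[A]]]}} => {{[[[[]]]]}}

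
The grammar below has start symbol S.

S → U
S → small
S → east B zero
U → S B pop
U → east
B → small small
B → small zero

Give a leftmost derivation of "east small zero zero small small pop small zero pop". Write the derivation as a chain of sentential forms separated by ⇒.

S ⇒ U ⇒ S B pop ⇒ U B pop ⇒ S B pop B pop ⇒ east B zero B pop B pop ⇒ east small zero zero B pop B pop ⇒ east small zero zero small small pop B pop ⇒ east small zero zero small small pop small zero pop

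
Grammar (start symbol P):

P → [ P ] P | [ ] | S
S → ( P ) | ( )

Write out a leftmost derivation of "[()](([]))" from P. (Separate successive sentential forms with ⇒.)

P ⇒ [P]P ⇒ [S]P ⇒ [()]P ⇒ [()]S ⇒ [()](P) ⇒ [()](S) ⇒ [()]((P)) ⇒ [()](([]))

P ⇒ [P]P   [P → [ P ] P]
[P]P ⇒ [S]P   [P → S]
[S]P ⇒ [()]P   [S → ( )]
[()]P ⇒ [()]S   [P → S]
[()]S ⇒ [()](P)   [S → ( P )]
[()](P) ⇒ [()](S)   [P → S]
[()](S) ⇒ [()]((P))   [S → ( P )]
[()]((P)) ⇒ [()](([]))   [P → [ ]]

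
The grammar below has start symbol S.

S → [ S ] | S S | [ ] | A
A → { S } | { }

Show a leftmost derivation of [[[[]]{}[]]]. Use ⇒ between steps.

S ⇒ [S]   [S → [ S ]]
[S] ⇒ [[S]]   [S → [ S ]]
[[S]] ⇒ [[SS]]   [S → S S]
[[SS]] ⇒ [[SSS]]   [S → S S]
[[SSS]] ⇒ [[[S]SS]]   [S → [ S ]]
[[[S]SS]] ⇒ [[[[]]SS]]   [S → [ ]]
[[[[]]SS]] ⇒ [[[[]]AS]]   [S → A]
[[[[]]AS]] ⇒ [[[[]]{}S]]   [A → { }]
[[[[]]{}S]] ⇒ [[[[]]{}[]]]   [S → [ ]]

S⇒[S]⇒[[S]]⇒[[SS]]⇒[[SSS]]⇒[[[S]SS]]⇒[[[[]]SS]]⇒[[[[]]AS]]⇒[[[[]]{}S]]⇒[[[[]]{}[]]]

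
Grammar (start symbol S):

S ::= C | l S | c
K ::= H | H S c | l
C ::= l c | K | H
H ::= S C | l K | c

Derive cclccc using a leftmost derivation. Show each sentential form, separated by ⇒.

S ⇒ C   [S ::= C]
C ⇒ K   [C ::= K]
K ⇒ HSc   [K ::= H S c]
HSc ⇒ SCSc   [H ::= S C]
SCSc ⇒ CCSc   [S ::= C]
CCSc ⇒ HCSc   [C ::= H]
HCSc ⇒ SCCSc   [H ::= S C]
SCCSc ⇒ cCCSc   [S ::= c]
cCCSc ⇒ cHCSc   [C ::= H]
cHCSc ⇒ ccCSc   [H ::= c]
ccCSc ⇒ cclcSc   [C ::= l c]
cclcSc ⇒ cclccc   [S ::= c]

S⇒C⇒K⇒HSc⇒SCSc⇒CCSc⇒HCSc⇒SCCSc⇒cCCSc⇒cHCSc⇒ccCSc⇒cclcSc⇒cclccc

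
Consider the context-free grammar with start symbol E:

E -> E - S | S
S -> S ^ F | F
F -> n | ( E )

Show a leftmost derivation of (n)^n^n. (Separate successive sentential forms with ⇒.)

E ⇒ S   [E -> S]
S ⇒ S^F   [S -> S ^ F]
S^F ⇒ S^F^F   [S -> S ^ F]
S^F^F ⇒ F^F^F   [S -> F]
F^F^F ⇒ (E)^F^F   [F -> ( E )]
(E)^F^F ⇒ (S)^F^F   [E -> S]
(S)^F^F ⇒ (F)^F^F   [S -> F]
(F)^F^F ⇒ (n)^F^F   [F -> n]
(n)^F^F ⇒ (n)^n^F   [F -> n]
(n)^n^F ⇒ (n)^n^n   [F -> n]

E ⇒ S ⇒ S^F ⇒ S^F^F ⇒ F^F^F ⇒ (E)^F^F ⇒ (S)^F^F ⇒ (F)^F^F ⇒ (n)^F^F ⇒ (n)^n^F ⇒ (n)^n^n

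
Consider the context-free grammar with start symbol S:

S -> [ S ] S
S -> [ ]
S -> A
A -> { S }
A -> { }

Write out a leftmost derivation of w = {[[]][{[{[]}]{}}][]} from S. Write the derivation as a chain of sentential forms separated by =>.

S => A => {S} => {[S]S} => {[[]]S} => {[[]][S]S} => {[[]][A]S} => {[[]][{S}]S} => {[[]][{[S]S}]S} => {[[]][{[A]S}]S} => {[[]][{[{S}]S}]S} => {[[]][{[{[]}]S}]S} => {[[]][{[{[]}]A}]S} => {[[]][{[{[]}]{}}]S} => {[[]][{[{[]}]{}}][]}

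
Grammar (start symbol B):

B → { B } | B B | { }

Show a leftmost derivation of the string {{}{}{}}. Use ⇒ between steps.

B ⇒ {B}   [B → { B }]
{B} ⇒ {BB}   [B → B B]
{BB} ⇒ {BBB}   [B → B B]
{BBB} ⇒ {{}BB}   [B → { }]
{{}BB} ⇒ {{}{}B}   [B → { }]
{{}{}B} ⇒ {{}{}{}}   [B → { }]

B ⇒ {B} ⇒ {BB} ⇒ {BBB} ⇒ {{}BB} ⇒ {{}{}B} ⇒ {{}{}{}}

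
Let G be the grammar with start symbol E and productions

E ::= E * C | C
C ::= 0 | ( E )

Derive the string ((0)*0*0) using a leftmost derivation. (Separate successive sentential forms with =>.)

E => C => (E) => (E*C) => (E*C*C) => (C*C*C) => ((E)*C*C) => ((C)*C*C) => ((0)*C*C) => ((0)*0*C) => ((0)*0*0)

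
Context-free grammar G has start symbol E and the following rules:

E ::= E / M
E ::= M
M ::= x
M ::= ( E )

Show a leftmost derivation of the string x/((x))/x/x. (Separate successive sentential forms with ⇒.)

E ⇒ E/M ⇒ E/M/M ⇒ E/M/M/M ⇒ M/M/M/M ⇒ x/M/M/M ⇒ x/(E)/M/M ⇒ x/(M)/M/M ⇒ x/((E))/M/M ⇒ x/((M))/M/M ⇒ x/((x))/M/M ⇒ x/((x))/x/M ⇒ x/((x))/x/x

E ⇒ E/M   [E ::= E / M]
E/M ⇒ E/M/M   [E ::= E / M]
E/M/M ⇒ E/M/M/M   [E ::= E / M]
E/M/M/M ⇒ M/M/M/M   [E ::= M]
M/M/M/M ⇒ x/M/M/M   [M ::= x]
x/M/M/M ⇒ x/(E)/M/M   [M ::= ( E )]
x/(E)/M/M ⇒ x/(M)/M/M   [E ::= M]
x/(M)/M/M ⇒ x/((E))/M/M   [M ::= ( E )]
x/((E))/M/M ⇒ x/((M))/M/M   [E ::= M]
x/((M))/M/M ⇒ x/((x))/M/M   [M ::= x]
x/((x))/M/M ⇒ x/((x))/x/M   [M ::= x]
x/((x))/x/M ⇒ x/((x))/x/x   [M ::= x]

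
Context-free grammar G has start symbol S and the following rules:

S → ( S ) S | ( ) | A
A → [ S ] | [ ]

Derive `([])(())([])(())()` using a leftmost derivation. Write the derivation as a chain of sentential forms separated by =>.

S => (S)S   [S → ( S ) S]
(S)S => (A)S   [S → A]
(A)S => ([])S   [A → [ ]]
([])S => ([])(S)S   [S → ( S ) S]
([])(S)S => ([])(())S   [S → ( )]
([])(())S => ([])(())(S)S   [S → ( S ) S]
([])(())(S)S => ([])(())(A)S   [S → A]
([])(())(A)S => ([])(())([])S   [A → [ ]]
([])(())([])S => ([])(())([])(S)S   [S → ( S ) S]
([])(())([])(S)S => ([])(())([])(())S   [S → ( )]
([])(())([])(())S => ([])(())([])(())()   [S → ( )]

S=>(S)S=>(A)S=>([])S=>([])(S)S=>([])(())S=>([])(())(S)S=>([])(())(A)S=>([])(())([])S=>([])(())([])(S)S=>([])(())([])(())S=>([])(())([])(())()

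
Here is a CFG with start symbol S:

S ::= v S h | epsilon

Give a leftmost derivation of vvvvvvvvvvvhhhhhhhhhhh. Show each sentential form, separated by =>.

S => vSh   [S ::= v S h]
vSh => vvShh   [S ::= v S h]
vvShh => vvvShhh   [S ::= v S h]
vvvShhh => vvvvShhhh   [S ::= v S h]
vvvvShhhh => vvvvvShhhhh   [S ::= v S h]
vvvvvShhhhh => vvvvvvShhhhhh   [S ::= v S h]
vvvvvvShhhhhh => vvvvvvvShhhhhhh   [S ::= v S h]
vvvvvvvShhhhhhh => vvvvvvvvShhhhhhhh   [S ::= v S h]
vvvvvvvvShhhhhhhh => vvvvvvvvvShhhhhhhhh   [S ::= v S h]
vvvvvvvvvShhhhhhhhh => vvvvvvvvvvShhhhhhhhhh   [S ::= v S h]
vvvvvvvvvvShhhhhhhhhh => vvvvvvvvvvvShhhhhhhhhhh   [S ::= v S h]
vvvvvvvvvvvShhhhhhhhhhh => vvvvvvvvvvvhhhhhhhhhhh   [S ::= epsilon]

S => vSh => vvShh => vvvShhh => vvvvShhhh => vvvvvShhhhh => vvvvvvShhhhhh => vvvvvvvShhhhhhh => vvvvvvvvShhhhhhhh => vvvvvvvvvShhhhhhhhh => vvvvvvvvvvShhhhhhhhhh => vvvvvvvvvvvShhhhhhhhhhh => vvvvvvvvvvvhhhhhhhhhhh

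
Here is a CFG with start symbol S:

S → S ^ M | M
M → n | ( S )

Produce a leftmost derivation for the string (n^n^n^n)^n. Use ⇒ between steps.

S ⇒ S^M ⇒ M^M ⇒ (S)^M ⇒ (S^M)^M ⇒ (S^M^M)^M ⇒ (S^M^M^M)^M ⇒ (M^M^M^M)^M ⇒ (n^M^M^M)^M ⇒ (n^n^M^M)^M ⇒ (n^n^n^M)^M ⇒ (n^n^n^n)^M ⇒ (n^n^n^n)^n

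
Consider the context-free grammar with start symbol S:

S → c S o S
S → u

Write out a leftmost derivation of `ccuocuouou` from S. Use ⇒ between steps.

S ⇒ cSoS ⇒ ccSoSoS ⇒ ccuoSoS ⇒ ccuocSoSoS ⇒ ccuocuoSoS ⇒ ccuocuouoS ⇒ ccuocuouou

S ⇒ cSoS   [S → c S o S]
cSoS ⇒ ccSoSoS   [S → c S o S]
ccSoSoS ⇒ ccuoSoS   [S → u]
ccuoSoS ⇒ ccuocSoSoS   [S → c S o S]
ccuocSoSoS ⇒ ccuocuoSoS   [S → u]
ccuocuoSoS ⇒ ccuocuouoS   [S → u]
ccuocuouoS ⇒ ccuocuouou   [S → u]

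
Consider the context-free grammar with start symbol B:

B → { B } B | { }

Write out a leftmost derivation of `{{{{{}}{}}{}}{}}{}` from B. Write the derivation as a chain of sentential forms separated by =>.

B => {B}B   [B → { B } B]
{B}B => {{B}B}B   [B → { B } B]
{{B}B}B => {{{B}B}B}B   [B → { B } B]
{{{B}B}B}B => {{{{B}B}B}B}B   [B → { B } B]
{{{{B}B}B}B}B => {{{{{}}B}B}B}B   [B → { }]
{{{{{}}B}B}B}B => {{{{{}}{}}B}B}B   [B → { }]
{{{{{}}{}}B}B}B => {{{{{}}{}}{}}B}B   [B → { }]
{{{{{}}{}}{}}B}B => {{{{{}}{}}{}}{}}B   [B → { }]
{{{{{}}{}}{}}{}}B => {{{{{}}{}}{}}{}}{}   [B → { }]

B=>{B}B=>{{B}B}B=>{{{B}B}B}B=>{{{{B}B}B}B}B=>{{{{{}}B}B}B}B=>{{{{{}}{}}B}B}B=>{{{{{}}{}}{}}B}B=>{{{{{}}{}}{}}{}}B=>{{{{{}}{}}{}}{}}{}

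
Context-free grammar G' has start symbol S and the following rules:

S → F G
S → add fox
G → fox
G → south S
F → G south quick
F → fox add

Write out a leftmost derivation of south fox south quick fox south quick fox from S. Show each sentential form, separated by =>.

S => F G => G south quick G => south S south quick G => south F G south quick G => south G south quick G south quick G => south fox south quick G south quick G => south fox south quick fox south quick G => south fox south quick fox south quick fox

S => F G   [S → F G]
F G => G south quick G   [F → G south quick]
G south quick G => south S south quick G   [G → south S]
south S south quick G => south F G south quick G   [S → F G]
south F G south quick G => south G south quick G south quick G   [F → G south quick]
south G south quick G south quick G => south fox south quick G south quick G   [G → fox]
south fox south quick G south quick G => south fox south quick fox south quick G   [G → fox]
south fox south quick fox south quick G => south fox south quick fox south quick fox   [G → fox]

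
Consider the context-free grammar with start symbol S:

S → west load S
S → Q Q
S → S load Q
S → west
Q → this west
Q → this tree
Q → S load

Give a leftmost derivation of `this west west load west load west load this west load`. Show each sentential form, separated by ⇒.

S ⇒ Q Q ⇒ this west Q ⇒ this west S load ⇒ this west west load S load ⇒ this west west load west load S load ⇒ this west west load west load Q Q load ⇒ this west west load west load S load Q load ⇒ this west west load west load west load Q load ⇒ this west west load west load west load this west load

S ⇒ Q Q   [S → Q Q]
Q Q ⇒ this west Q   [Q → this west]
this west Q ⇒ this west S load   [Q → S load]
this west S load ⇒ this west west load S load   [S → west load S]
this west west load S load ⇒ this west west load west load S load   [S → west load S]
this west west load west load S load ⇒ this west west load west load Q Q load   [S → Q Q]
this west west load west load Q Q load ⇒ this west west load west load S load Q load   [Q → S load]
this west west load west load S load Q load ⇒ this west west load west load west load Q load   [S → west]
this west west load west load west load Q load ⇒ this west west load west load west load this west load   [Q → this west]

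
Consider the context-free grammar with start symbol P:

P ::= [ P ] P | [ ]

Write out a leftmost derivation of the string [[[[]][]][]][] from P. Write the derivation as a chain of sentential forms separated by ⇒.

P ⇒ [P]P ⇒ [[P]P]P ⇒ [[[P]P]P]P ⇒ [[[[]]P]P]P ⇒ [[[[]][]]P]P ⇒ [[[[]][]][]]P ⇒ [[[[]][]][]][]

P ⇒ [P]P   [P ::= [ P ] P]
[P]P ⇒ [[P]P]P   [P ::= [ P ] P]
[[P]P]P ⇒ [[[P]P]P]P   [P ::= [ P ] P]
[[[P]P]P]P ⇒ [[[[]]P]P]P   [P ::= [ ]]
[[[[]]P]P]P ⇒ [[[[]][]]P]P   [P ::= [ ]]
[[[[]][]]P]P ⇒ [[[[]][]][]]P   [P ::= [ ]]
[[[[]][]][]]P ⇒ [[[[]][]][]][]   [P ::= [ ]]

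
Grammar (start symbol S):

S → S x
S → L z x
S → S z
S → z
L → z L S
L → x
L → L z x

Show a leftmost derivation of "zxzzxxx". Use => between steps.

S=>Sx=>Sxx=>Lzxxx=>zLSzxxx=>zxSzxxx=>zxzzxxx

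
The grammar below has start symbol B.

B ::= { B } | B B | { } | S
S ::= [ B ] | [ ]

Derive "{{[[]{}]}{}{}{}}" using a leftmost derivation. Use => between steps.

B => {B}   [B ::= { B }]
{B} => {BB}   [B ::= B B]
{BB} => {BBB}   [B ::= B B]
{BBB} => {BBBB}   [B ::= B B]
{BBBB} => {{B}BBB}   [B ::= { B }]
{{B}BBB} => {{S}BBB}   [B ::= S]
{{S}BBB} => {{[B]}BBB}   [S ::= [ B ]]
{{[B]}BBB} => {{[BB]}BBB}   [B ::= B B]
{{[BB]}BBB} => {{[SB]}BBB}   [B ::= S]
{{[SB]}BBB} => {{[[]B]}BBB}   [S ::= [ ]]
{{[[]B]}BBB} => {{[[]{}]}BBB}   [B ::= { }]
{{[[]{}]}BBB} => {{[[]{}]}{}BB}   [B ::= { }]
{{[[]{}]}{}BB} => {{[[]{}]}{}{}B}   [B ::= { }]
{{[[]{}]}{}{}B} => {{[[]{}]}{}{}{}}   [B ::= { }]

B => {B} => {BB} => {BBB} => {BBBB} => {{B}BBB} => {{S}BBB} => {{[B]}BBB} => {{[BB]}BBB} => {{[SB]}BBB} => {{[[]B]}BBB} => {{[[]{}]}BBB} => {{[[]{}]}{}BB} => {{[[]{}]}{}{}B} => {{[[]{}]}{}{}{}}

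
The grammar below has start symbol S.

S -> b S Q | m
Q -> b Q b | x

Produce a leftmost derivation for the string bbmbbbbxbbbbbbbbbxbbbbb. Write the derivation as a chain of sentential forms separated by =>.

S=>bSQ=>bbSQQ=>bbmQQ=>bbmbQbQ=>bbmbbQbbQ=>bbmbbbQbbbQ=>bbmbbbbQbbbbQ=>bbmbbbbxbbbbQ=>bbmbbbbxbbbbbQb=>bbmbbbbxbbbbbbQbb=>bbmbbbbxbbbbbbbQbbb=>bbmbbbbxbbbbbbbbQbbbb=>bbmbbbbxbbbbbbbbbQbbbbb=>bbmbbbbxbbbbbbbbbxbbbbb

S => bSQ   [S -> b S Q]
bSQ => bbSQQ   [S -> b S Q]
bbSQQ => bbmQQ   [S -> m]
bbmQQ => bbmbQbQ   [Q -> b Q b]
bbmbQbQ => bbmbbQbbQ   [Q -> b Q b]
bbmbbQbbQ => bbmbbbQbbbQ   [Q -> b Q b]
bbmbbbQbbbQ => bbmbbbbQbbbbQ   [Q -> b Q b]
bbmbbbbQbbbbQ => bbmbbbbxbbbbQ   [Q -> x]
bbmbbbbxbbbbQ => bbmbbbbxbbbbbQb   [Q -> b Q b]
bbmbbbbxbbbbbQb => bbmbbbbxbbbbbbQbb   [Q -> b Q b]
bbmbbbbxbbbbbbQbb => bbmbbbbxbbbbbbbQbbb   [Q -> b Q b]
bbmbbbbxbbbbbbbQbbb => bbmbbbbxbbbbbbbbQbbbb   [Q -> b Q b]
bbmbbbbxbbbbbbbbQbbbb => bbmbbbbxbbbbbbbbbQbbbbb   [Q -> b Q b]
bbmbbbbxbbbbbbbbbQbbbbb => bbmbbbbxbbbbbbbbbxbbbbb   [Q -> x]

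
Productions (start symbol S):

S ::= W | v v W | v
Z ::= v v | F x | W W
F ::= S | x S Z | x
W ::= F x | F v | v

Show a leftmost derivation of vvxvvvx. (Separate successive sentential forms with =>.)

S => vvW => vvFx => vvxSZx => vvxvZx => vvxvWWx => vvxvvWx => vvxvvvx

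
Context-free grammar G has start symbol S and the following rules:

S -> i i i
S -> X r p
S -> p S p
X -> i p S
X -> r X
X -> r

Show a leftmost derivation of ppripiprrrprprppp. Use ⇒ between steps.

S ⇒ pSp ⇒ ppSpp ⇒ ppXrppp ⇒ pprXrppp ⇒ ppripSrppp ⇒ ppripXrprppp ⇒ ppripipSrprppp ⇒ ppripipXrprprppp ⇒ ppripiprXrprprppp ⇒ ppripiprrrprprppp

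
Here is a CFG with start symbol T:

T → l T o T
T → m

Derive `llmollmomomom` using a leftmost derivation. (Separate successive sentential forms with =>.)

T => lToT => llToToT => llmoToT => llmolToToT => llmollToToToT => llmollmoToToT => llmollmomoToT => llmollmomomoT => llmollmomomom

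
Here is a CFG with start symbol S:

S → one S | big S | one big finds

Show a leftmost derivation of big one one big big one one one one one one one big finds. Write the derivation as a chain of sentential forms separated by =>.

S => big S   [S → big S]
big S => big one S   [S → one S]
big one S => big one one S   [S → one S]
big one one S => big one one big S   [S → big S]
big one one big S => big one one big big S   [S → big S]
big one one big big S => big one one big big one S   [S → one S]
big one one big big one S => big one one big big one one S   [S → one S]
big one one big big one one S => big one one big big one one one S   [S → one S]
big one one big big one one one S => big one one big big one one one one S   [S → one S]
big one one big big one one one one S => big one one big big one one one one one S   [S → one S]
big one one big big one one one one one S => big one one big big one one one one one one S   [S → one S]
big one one big big one one one one one one S => big one one big big one one one one one one one big finds   [S → one big finds]

S => big S => big one S => big one one S => big one one big S => big one one big big S => big one one big big one S => big one one big big one one S => big one one big big one one one S => big one one big big one one one one S => big one one big big one one one one one S => big one one big big one one one one one one S => big one one big big one one one one one one one big finds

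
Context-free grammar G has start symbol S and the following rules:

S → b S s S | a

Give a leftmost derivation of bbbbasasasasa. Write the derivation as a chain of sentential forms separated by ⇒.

S ⇒ bSsS ⇒ bbSsSsS ⇒ bbbSsSsSsS ⇒ bbbbSsSsSsSsS ⇒ bbbbasSsSsSsS ⇒ bbbbasasSsSsS ⇒ bbbbasasasSsS ⇒ bbbbasasasasS ⇒ bbbbasasasasa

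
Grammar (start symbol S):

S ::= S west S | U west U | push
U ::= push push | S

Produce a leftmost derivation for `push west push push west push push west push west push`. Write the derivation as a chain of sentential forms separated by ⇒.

S ⇒ S west S   [S ::= S west S]
S west S ⇒ S west S west S   [S ::= S west S]
S west S west S ⇒ S west S west S west S   [S ::= S west S]
S west S west S west S ⇒ push west S west S west S   [S ::= push]
push west S west S west S ⇒ push west U west U west S west S   [S ::= U west U]
push west U west U west S west S ⇒ push west push push west U west S west S   [U ::= push push]
push west push push west U west S west S ⇒ push west push push west push push west S west S   [U ::= push push]
push west push push west push push west S west S ⇒ push west push push west push push west push west S   [S ::= push]
push west push push west push push west push west S ⇒ push west push push west push push west push west push   [S ::= push]

S ⇒ S west S ⇒ S west S west S ⇒ S west S west S west S ⇒ push west S west S west S ⇒ push west U west U west S west S ⇒ push west push push west U west S west S ⇒ push west push push west push push west S west S ⇒ push west push push west push push west push west S ⇒ push west push push west push push west push west push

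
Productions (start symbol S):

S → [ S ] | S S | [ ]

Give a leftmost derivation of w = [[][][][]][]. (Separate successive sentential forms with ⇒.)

S ⇒ SS ⇒ [S]S ⇒ [SS]S ⇒ [SSS]S ⇒ [SSSS]S ⇒ [[]SSS]S ⇒ [[][]SS]S ⇒ [[][][]S]S ⇒ [[][][][]]S ⇒ [[][][][]][]

S ⇒ SS   [S → S S]
SS ⇒ [S]S   [S → [ S ]]
[S]S ⇒ [SS]S   [S → S S]
[SS]S ⇒ [SSS]S   [S → S S]
[SSS]S ⇒ [SSSS]S   [S → S S]
[SSSS]S ⇒ [[]SSS]S   [S → [ ]]
[[]SSS]S ⇒ [[][]SS]S   [S → [ ]]
[[][]SS]S ⇒ [[][][]S]S   [S → [ ]]
[[][][]S]S ⇒ [[][][][]]S   [S → [ ]]
[[][][][]]S ⇒ [[][][][]][]   [S → [ ]]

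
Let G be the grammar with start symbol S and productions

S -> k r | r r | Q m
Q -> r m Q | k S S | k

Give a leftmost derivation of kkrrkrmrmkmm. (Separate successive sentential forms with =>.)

S => Qm => kSSm => kQmSm => kkSSmSm => kkrrSmSm => kkrrkrmSm => kkrrkrmQmm => kkrrkrmrmQmm => kkrrkrmrmkmm

S => Qm   [S -> Q m]
Qm => kSSm   [Q -> k S S]
kSSm => kQmSm   [S -> Q m]
kQmSm => kkSSmSm   [Q -> k S S]
kkSSmSm => kkrrSmSm   [S -> r r]
kkrrSmSm => kkrrkrmSm   [S -> k r]
kkrrkrmSm => kkrrkrmQmm   [S -> Q m]
kkrrkrmQmm => kkrrkrmrmQmm   [Q -> r m Q]
kkrrkrmrmQmm => kkrrkrmrmkmm   [Q -> k]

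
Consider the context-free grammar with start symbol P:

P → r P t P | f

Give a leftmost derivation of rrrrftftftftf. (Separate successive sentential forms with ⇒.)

P ⇒ rPtP   [P → r P t P]
rPtP ⇒ rrPtPtP   [P → r P t P]
rrPtPtP ⇒ rrrPtPtPtP   [P → r P t P]
rrrPtPtPtP ⇒ rrrrPtPtPtPtP   [P → r P t P]
rrrrPtPtPtPtP ⇒ rrrrftPtPtPtP   [P → f]
rrrrftPtPtPtP ⇒ rrrrftftPtPtP   [P → f]
rrrrftftPtPtP ⇒ rrrrftftftPtP   [P → f]
rrrrftftftPtP ⇒ rrrrftftftftP   [P → f]
rrrrftftftftP ⇒ rrrrftftftftf   [P → f]

P ⇒ rPtP ⇒ rrPtPtP ⇒ rrrPtPtPtP ⇒ rrrrPtPtPtPtP ⇒ rrrrftPtPtPtP ⇒ rrrrftftPtPtP ⇒ rrrrftftftPtP ⇒ rrrrftftftftP ⇒ rrrrftftftftf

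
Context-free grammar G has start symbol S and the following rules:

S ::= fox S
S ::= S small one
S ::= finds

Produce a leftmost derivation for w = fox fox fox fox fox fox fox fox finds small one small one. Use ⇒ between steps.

S ⇒ fox S ⇒ fox fox S ⇒ fox fox S small one ⇒ fox fox fox S small one ⇒ fox fox fox fox S small one ⇒ fox fox fox fox S small one small one ⇒ fox fox fox fox fox S small one small one ⇒ fox fox fox fox fox fox S small one small one ⇒ fox fox fox fox fox fox fox S small one small one ⇒ fox fox fox fox fox fox fox fox S small one small one ⇒ fox fox fox fox fox fox fox fox finds small one small one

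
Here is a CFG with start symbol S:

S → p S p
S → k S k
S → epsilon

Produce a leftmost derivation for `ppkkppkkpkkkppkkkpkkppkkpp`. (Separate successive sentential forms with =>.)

S => pSp   [S → p S p]
pSp => ppSpp   [S → p S p]
ppSpp => ppkSkpp   [S → k S k]
ppkSkpp => ppkkSkkpp   [S → k S k]
ppkkSkkpp => ppkkpSpkkpp   [S → p S p]
ppkkpSpkkpp => ppkkppSppkkpp   [S → p S p]
ppkkppSppkkpp => ppkkppkSkppkkpp   [S → k S k]
ppkkppkSkppkkpp => ppkkppkkSkkppkkpp   [S → k S k]
ppkkppkkSkkppkkpp => ppkkppkkpSpkkppkkpp   [S → p S p]
ppkkppkkpSpkkppkkpp => ppkkppkkpkSkpkkppkkpp   [S → k S k]
ppkkppkkpkSkpkkppkkpp => ppkkppkkpkkSkkpkkppkkpp   [S → k S k]
ppkkppkkpkkSkkpkkppkkpp => ppkkppkkpkkkSkkkpkkppkkpp   [S → k S k]
ppkkppkkpkkkSkkkpkkppkkpp => ppkkppkkpkkkpSpkkkpkkppkkpp   [S → p S p]
ppkkppkkpkkkpSpkkkpkkppkkpp => ppkkppkkpkkkppkkkpkkppkkpp   [S → epsilon]

S => pSp => ppSpp => ppkSkpp => ppkkSkkpp => ppkkpSpkkpp => ppkkppSppkkpp => ppkkppkSkppkkpp => ppkkppkkSkkppkkpp => ppkkppkkpSpkkppkkpp => ppkkppkkpkSkpkkppkkpp => ppkkppkkpkkSkkpkkppkkpp => ppkkppkkpkkkSkkkpkkppkkpp => ppkkppkkpkkkpSpkkkpkkppkkpp => ppkkppkkpkkkppkkkpkkppkkpp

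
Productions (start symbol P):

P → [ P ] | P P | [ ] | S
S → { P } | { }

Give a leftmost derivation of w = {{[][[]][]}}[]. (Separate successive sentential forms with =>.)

P => PP   [P → P P]
PP => SP   [P → S]
SP => {P}P   [S → { P }]
{P}P => {S}P   [P → S]
{S}P => {{P}}P   [S → { P }]
{{P}}P => {{PP}}P   [P → P P]
{{PP}}P => {{PPP}}P   [P → P P]
{{PPP}}P => {{[]PP}}P   [P → [ ]]
{{[]PP}}P => {{[][P]P}}P   [P → [ P ]]
{{[][P]P}}P => {{[][[]]P}}P   [P → [ ]]
{{[][[]]P}}P => {{[][[]][]}}P   [P → [ ]]
{{[][[]][]}}P => {{[][[]][]}}[]   [P → [ ]]

P=>PP=>SP=>{P}P=>{S}P=>{{P}}P=>{{PP}}P=>{{PPP}}P=>{{[]PP}}P=>{{[][P]P}}P=>{{[][[]]P}}P=>{{[][[]][]}}P=>{{[][[]][]}}[]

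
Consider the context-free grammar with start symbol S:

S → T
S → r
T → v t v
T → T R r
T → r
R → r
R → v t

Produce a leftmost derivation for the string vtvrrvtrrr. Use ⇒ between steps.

S ⇒ T   [S → T]
T ⇒ TRr   [T → T R r]
TRr ⇒ TRrRr   [T → T R r]
TRrRr ⇒ TRrRrRr   [T → T R r]
TRrRrRr ⇒ vtvRrRrRr   [T → v t v]
vtvRrRrRr ⇒ vtvrrRrRr   [R → r]
vtvrrRrRr ⇒ vtvrrvtrRr   [R → v t]
vtvrrvtrRr ⇒ vtvrrvtrrr   [R → r]

S ⇒ T ⇒ TRr ⇒ TRrRr ⇒ TRrRrRr ⇒ vtvRrRrRr ⇒ vtvrrRrRr ⇒ vtvrrvtrRr ⇒ vtvrrvtrrr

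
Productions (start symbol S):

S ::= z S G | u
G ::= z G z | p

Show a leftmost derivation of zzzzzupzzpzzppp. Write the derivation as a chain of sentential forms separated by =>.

S => zSG => zzSGG => zzzSGGG => zzzzSGGGG => zzzzzSGGGGG => zzzzzuGGGGG => zzzzzupGGGG => zzzzzupzGzGGG => zzzzzupzzGzzGGG => zzzzzupzzpzzGGG => zzzzzupzzpzzpGG => zzzzzupzzpzzppG => zzzzzupzzpzzppp

S => zSG   [S ::= z S G]
zSG => zzSGG   [S ::= z S G]
zzSGG => zzzSGGG   [S ::= z S G]
zzzSGGG => zzzzSGGGG   [S ::= z S G]
zzzzSGGGG => zzzzzSGGGGG   [S ::= z S G]
zzzzzSGGGGG => zzzzzuGGGGG   [S ::= u]
zzzzzuGGGGG => zzzzzupGGGG   [G ::= p]
zzzzzupGGGG => zzzzzupzGzGGG   [G ::= z G z]
zzzzzupzGzGGG => zzzzzupzzGzzGGG   [G ::= z G z]
zzzzzupzzGzzGGG => zzzzzupzzpzzGGG   [G ::= p]
zzzzzupzzpzzGGG => zzzzzupzzpzzpGG   [G ::= p]
zzzzzupzzpzzpGG => zzzzzupzzpzzppG   [G ::= p]
zzzzzupzzpzzppG => zzzzzupzzpzzppp   [G ::= p]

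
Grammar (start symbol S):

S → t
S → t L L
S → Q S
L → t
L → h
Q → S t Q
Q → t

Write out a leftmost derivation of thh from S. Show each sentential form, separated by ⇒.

S ⇒ tLL ⇒ thL ⇒ thh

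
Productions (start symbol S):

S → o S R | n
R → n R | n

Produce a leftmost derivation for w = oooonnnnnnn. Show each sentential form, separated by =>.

S=>oSR=>ooSRR=>oooSRRR=>ooooSRRRR=>oooonRRRR=>oooonnRRRR=>oooonnnRRR=>oooonnnnRR=>oooonnnnnR=>oooonnnnnnR=>oooonnnnnnn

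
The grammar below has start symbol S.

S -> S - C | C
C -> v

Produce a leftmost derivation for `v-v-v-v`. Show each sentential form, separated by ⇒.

S ⇒ S-C   [S -> S - C]
S-C ⇒ S-C-C   [S -> S - C]
S-C-C ⇒ S-C-C-C   [S -> S - C]
S-C-C-C ⇒ C-C-C-C   [S -> C]
C-C-C-C ⇒ v-C-C-C   [C -> v]
v-C-C-C ⇒ v-v-C-C   [C -> v]
v-v-C-C ⇒ v-v-v-C   [C -> v]
v-v-v-C ⇒ v-v-v-v   [C -> v]

S⇒S-C⇒S-C-C⇒S-C-C-C⇒C-C-C-C⇒v-C-C-C⇒v-v-C-C⇒v-v-v-C⇒v-v-v-v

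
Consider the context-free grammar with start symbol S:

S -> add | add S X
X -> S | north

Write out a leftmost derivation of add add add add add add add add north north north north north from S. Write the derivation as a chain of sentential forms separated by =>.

S => add S X => add add S X X => add add add S X X X => add add add add X X X => add add add add S X X => add add add add add S X X X => add add add add add add S X X X X => add add add add add add add S X X X X X => add add add add add add add add X X X X X => add add add add add add add add north X X X X => add add add add add add add add north north X X X => add add add add add add add add north north north X X => add add add add add add add add north north north north X => add add add add add add add add north north north north north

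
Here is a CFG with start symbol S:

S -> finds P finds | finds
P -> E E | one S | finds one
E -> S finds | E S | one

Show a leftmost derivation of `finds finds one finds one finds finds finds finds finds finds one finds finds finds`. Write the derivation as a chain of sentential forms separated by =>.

S => finds P finds => finds E E finds => finds S finds E finds => finds finds P finds finds E finds => finds finds one S finds finds E finds => finds finds one finds P finds finds finds E finds => finds finds one finds one S finds finds finds E finds => finds finds one finds one finds finds finds finds E finds => finds finds one finds one finds finds finds finds S finds finds => finds finds one finds one finds finds finds finds finds P finds finds finds => finds finds one finds one finds finds finds finds finds finds one finds finds finds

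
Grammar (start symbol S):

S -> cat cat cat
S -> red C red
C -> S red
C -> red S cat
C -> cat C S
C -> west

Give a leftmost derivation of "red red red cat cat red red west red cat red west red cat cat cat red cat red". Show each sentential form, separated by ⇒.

S ⇒ red C red ⇒ red red S cat red ⇒ red red red C red cat red ⇒ red red red cat C S red cat red ⇒ red red red cat cat C S S red cat red ⇒ red red red cat cat red S cat S S red cat red ⇒ red red red cat cat red red C red cat S S red cat red ⇒ red red red cat cat red red west red cat S S red cat red ⇒ red red red cat cat red red west red cat red C red S red cat red ⇒ red red red cat cat red red west red cat red west red S red cat red ⇒ red red red cat cat red red west red cat red west red cat cat cat red cat red

S ⇒ red C red   [S -> red C red]
red C red ⇒ red red S cat red   [C -> red S cat]
red red S cat red ⇒ red red red C red cat red   [S -> red C red]
red red red C red cat red ⇒ red red red cat C S red cat red   [C -> cat C S]
red red red cat C S red cat red ⇒ red red red cat cat C S S red cat red   [C -> cat C S]
red red red cat cat C S S red cat red ⇒ red red red cat cat red S cat S S red cat red   [C -> red S cat]
red red red cat cat red S cat S S red cat red ⇒ red red red cat cat red red C red cat S S red cat red   [S -> red C red]
red red red cat cat red red C red cat S S red cat red ⇒ red red red cat cat red red west red cat S S red cat red   [C -> west]
red red red cat cat red red west red cat S S red cat red ⇒ red red red cat cat red red west red cat red C red S red cat red   [S -> red C red]
red red red cat cat red red west red cat red C red S red cat red ⇒ red red red cat cat red red west red cat red west red S red cat red   [C -> west]
red red red cat cat red red west red cat red west red S red cat red ⇒ red red red cat cat red red west red cat red west red cat cat cat red cat red   [S -> cat cat cat]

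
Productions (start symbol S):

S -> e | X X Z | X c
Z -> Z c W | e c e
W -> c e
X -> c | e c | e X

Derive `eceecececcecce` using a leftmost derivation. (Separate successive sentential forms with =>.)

S => XXZ => ecXZ => eceXZ => eceecZ => eceecZcW => eceecZcWcW => eceecececWcW => eceecececcecW => eceecececcecce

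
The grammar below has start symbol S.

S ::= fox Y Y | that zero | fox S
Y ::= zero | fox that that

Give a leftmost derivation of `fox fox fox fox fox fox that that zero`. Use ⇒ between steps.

S ⇒ fox S ⇒ fox fox S ⇒ fox fox fox S ⇒ fox fox fox fox S ⇒ fox fox fox fox fox Y Y ⇒ fox fox fox fox fox fox that that Y ⇒ fox fox fox fox fox fox that that zero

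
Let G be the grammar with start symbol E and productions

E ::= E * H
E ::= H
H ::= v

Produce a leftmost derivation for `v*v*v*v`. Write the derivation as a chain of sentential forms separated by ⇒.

E⇒E*H⇒E*H*H⇒E*H*H*H⇒H*H*H*H⇒v*H*H*H⇒v*v*H*H⇒v*v*v*H⇒v*v*v*v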